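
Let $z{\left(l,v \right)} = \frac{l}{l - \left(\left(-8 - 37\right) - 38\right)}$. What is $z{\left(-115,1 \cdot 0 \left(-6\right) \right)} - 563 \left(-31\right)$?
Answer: $\frac{558611}{32} \approx 17457.0$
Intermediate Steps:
$z{\left(l,v \right)} = \frac{l}{83 + l}$ ($z{\left(l,v \right)} = \frac{l}{l - \left(-45 - 38\right)} = \frac{l}{l - -83} = \frac{l}{l + 83} = \frac{l}{83 + l}$)
$z{\left(-115,1 \cdot 0 \left(-6\right) \right)} - 563 \left(-31\right) = - \frac{115}{83 - 115} - 563 \left(-31\right) = - \frac{115}{-32} - -17453 = \left(-115\right) \left(- \frac{1}{32}\right) + 17453 = \frac{115}{32} + 17453 = \frac{558611}{32}$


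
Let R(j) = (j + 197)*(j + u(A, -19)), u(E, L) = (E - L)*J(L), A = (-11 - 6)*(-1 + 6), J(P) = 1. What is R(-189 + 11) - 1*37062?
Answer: -41698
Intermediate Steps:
A = -85 (A = -17*5 = -85)
u(E, L) = E - L (u(E, L) = (E - L)*1 = E - L)
R(j) = (-66 + j)*(197 + j) (R(j) = (j + 197)*(j + (-85 - 1*(-19))) = (197 + j)*(j + (-85 + 19)) = (197 + j)*(j - 66) = (197 + j)*(-66 + j) = (-66 + j)*(197 + j))
R(-189 + 11) - 1*37062 = (-13002 + (-189 + 11)**2 + 131*(-189 + 11)) - 1*37062 = (-13002 + (-178)**2 + 131*(-178)) - 37062 = (-13002 + 31684 - 23318) - 37062 = -4636 - 37062 = -41698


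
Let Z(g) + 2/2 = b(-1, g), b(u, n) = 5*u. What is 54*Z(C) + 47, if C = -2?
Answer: -277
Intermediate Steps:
Z(g) = -6 (Z(g) = -1 + 5*(-1) = -1 - 5 = -6)
54*Z(C) + 47 = 54*(-6) + 47 = -324 + 47 = -277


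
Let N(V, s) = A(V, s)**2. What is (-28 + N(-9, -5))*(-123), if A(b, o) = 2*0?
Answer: 3444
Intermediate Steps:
A(b, o) = 0
N(V, s) = 0 (N(V, s) = 0**2 = 0)
(-28 + N(-9, -5))*(-123) = (-28 + 0)*(-123) = -28*(-123) = 3444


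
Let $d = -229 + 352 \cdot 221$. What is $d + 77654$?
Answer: $155217$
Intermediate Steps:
$d = 77563$ ($d = -229 + 77792 = 77563$)
$d + 77654 = 77563 + 77654 = 155217$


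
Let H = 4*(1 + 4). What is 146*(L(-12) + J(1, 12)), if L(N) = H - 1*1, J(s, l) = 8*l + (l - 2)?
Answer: 18250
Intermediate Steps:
H = 20 (H = 4*5 = 20)
J(s, l) = -2 + 9*l (J(s, l) = 8*l + (-2 + l) = -2 + 9*l)
L(N) = 19 (L(N) = 20 - 1*1 = 20 - 1 = 19)
146*(L(-12) + J(1, 12)) = 146*(19 + (-2 + 9*12)) = 146*(19 + (-2 + 108)) = 146*(19 + 106) = 146*125 = 18250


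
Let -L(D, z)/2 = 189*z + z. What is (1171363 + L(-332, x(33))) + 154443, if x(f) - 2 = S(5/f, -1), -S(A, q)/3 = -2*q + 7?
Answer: 1335306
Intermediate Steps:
S(A, q) = -21 + 6*q (S(A, q) = -3*(-2*q + 7) = -3*(7 - 2*q) = -21 + 6*q)
x(f) = -25 (x(f) = 2 + (-21 + 6*(-1)) = 2 + (-21 - 6) = 2 - 27 = -25)
L(D, z) = -380*z (L(D, z) = -2*(189*z + z) = -380*z)
(1171363 + L(-332, x(33))) + 154443 = (1171363 - 380*(-25)) + 154443 = (1171363 + 9500) + 154443 = 1180863 + 154443 = 1335306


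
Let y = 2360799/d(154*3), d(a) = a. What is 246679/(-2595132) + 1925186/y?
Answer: 12209636452627/32415793812 ≈ 376.66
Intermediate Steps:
y = 112419/22 (y = 2360799/((154*3)) = 2360799/462 = 2360799*(1/462) = 112419/22 ≈ 5110.0)
246679/(-2595132) + 1925186/y = 246679/(-2595132) + 1925186/(112419/22) = 246679*(-1/2595132) + 1925186*(22/112419) = -246679/2595132 + 42354092/112419 = 12209636452627/32415793812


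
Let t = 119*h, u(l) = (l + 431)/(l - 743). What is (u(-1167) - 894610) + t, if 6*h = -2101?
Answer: -5364881237/5730 ≈ -9.3628e+5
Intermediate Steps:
h = -2101/6 (h = (⅙)*(-2101) = -2101/6 ≈ -350.17)
u(l) = (431 + l)/(-743 + l)
t = -250019/6 (t = 119*(-2101/6) = -250019/6 ≈ -41670.)
(u(-1167) - 894610) + t = ((431 - 1167)/(-743 - 1167) - 894610) - 250019/6 = (-736/(-1910) - 894610) - 250019/6 = (-1/1910*(-736) - 894610) - 250019/6 = (368/955 - 894610) - 250019/6 = -854352182/955 - 250019/6 = -5364881237/5730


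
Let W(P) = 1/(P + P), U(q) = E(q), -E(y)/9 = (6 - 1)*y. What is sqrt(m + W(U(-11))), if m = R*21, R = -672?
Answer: I*sqrt(1536796690)/330 ≈ 118.79*I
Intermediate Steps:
E(y) = -45*y (E(y) = -9*(6 - 1)*y = -45*y)
U(q) = -45*q
W(P) = 1/(2*P)
m = -14112 (m = -672*21 = -14112)
sqrt(m + W(U(-11))) = sqrt(-14112 + 1/(2*((-45*(-11))))) = sqrt(-14112 + (1/2)/495) = sqrt(-14112 + (1/2)*(1/495)) = sqrt(-14112 + 1/990) = sqrt(-13970879/990) = I*sqrt(1536796690)/330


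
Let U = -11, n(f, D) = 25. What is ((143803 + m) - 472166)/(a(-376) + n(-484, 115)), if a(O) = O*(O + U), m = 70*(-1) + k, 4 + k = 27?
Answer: -328410/145537 ≈ -2.2565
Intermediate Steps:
k = 23 (k = -4 + 27 = 23)
m = -47 (m = 70*(-1) + 23 = -70 + 23 = -47)
a(O) = O*(-11 + O) (a(O) = O*(O - 11) = O*(-11 + O))
((143803 + m) - 472166)/(a(-376) + n(-484, 115)) = ((143803 - 47) - 472166)/(-376*(-11 - 376) + 25) = (143756 - 472166)/(-376*(-387) + 25) = -328410/(145512 + 25) = -328410/145537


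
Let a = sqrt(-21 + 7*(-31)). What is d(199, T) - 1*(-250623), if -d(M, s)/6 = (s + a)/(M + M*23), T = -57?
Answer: 199495965/796 - I*sqrt(238)/796 ≈ 2.5062e+5 - 0.019381*I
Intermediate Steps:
a = I*sqrt(238) (a = sqrt(-21 - 217) = sqrt(-238) = I*sqrt(238) ≈ 15.427*I)
d(M, s) = -(s + I*sqrt(238))/(4*M) (d(M, s) = -6*(s + I*sqrt(238))/(M + M*23) = -6*(s + I*sqrt(238))/(M + 23*M) = -6*(s + I*sqrt(238))/(24*M) = -6*(s + I*sqrt(238))*1/(24*M) = -(s + I*sqrt(238))/(4*M))
d(199, T) - 1*(-250623) = (1/4)*(-1*(-57) - I*sqrt(238))/199 - 1*(-250623) = (1/4)*(1/199)*(57 - I*sqrt(238)) + 250623 = (57/796 - I*sqrt(238)/796) + 250623 = 199495965/796 - I*sqrt(238)/796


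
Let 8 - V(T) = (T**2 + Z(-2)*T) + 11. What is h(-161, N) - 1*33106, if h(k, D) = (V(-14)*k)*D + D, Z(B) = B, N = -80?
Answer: -2956946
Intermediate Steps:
V(T) = -3 - T**2 + 2*T (V(T) = 8 - ((T**2 - 2*T) + 11) = 8 - (11 + T**2 - 2*T) = 8 + (-11 - T**2 + 2*T) = -3 - T**2 + 2*T)
h(k, D) = D - 227*D*k (h(k, D) = ((-3 - 1*(-14)**2 + 2*(-14))*k)*D + D = ((-3 - 1*196 - 28)*k)*D + D = ((-3 - 196 - 28)*k)*D + D = (-227*k)*D + D = -227*D*k + D = D - 227*D*k)
h(-161, N) - 1*33106 = -80*(1 - 227*(-161)) - 1*33106 = -80*(1 + 36547) - 33106 = -80*36548 - 33106 = -2923840 - 33106 = -2956946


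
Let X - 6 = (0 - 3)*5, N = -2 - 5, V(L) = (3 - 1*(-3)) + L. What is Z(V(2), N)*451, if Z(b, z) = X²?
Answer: 36531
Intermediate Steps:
V(L) = 6 + L (V(L) = (3 + 3) + L = 6 + L)
N = -7
X = -9 (X = 6 + (0 - 3)*5 = 6 - 3*5 = 6 - 15 = -9)
Z(b, z) = 81 (Z(b, z) = (-9)² = 81)
Z(V(2), N)*451 = 81*451 = 36531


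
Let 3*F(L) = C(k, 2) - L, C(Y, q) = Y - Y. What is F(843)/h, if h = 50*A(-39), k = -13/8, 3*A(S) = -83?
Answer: 843/4150 ≈ 0.20313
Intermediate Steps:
A(S) = -83/3 (A(S) = (⅓)*(-83) = -83/3)
k = -13/8 (k = -13*⅛ = -13/8 ≈ -1.6250)
C(Y, q) = 0
h = -4150/3 (h = 50*(-83/3) = -4150/3 ≈ -1383.3)
F(L) = -L/3 (F(L) = (0 - L)/3 = (-L)/3 = -L/3)
F(843)/h = (-⅓*843)/(-4150/3) = -281*(-3/4150) = 843/4150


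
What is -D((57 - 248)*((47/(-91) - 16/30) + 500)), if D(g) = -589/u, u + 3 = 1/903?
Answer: -531867/2708 ≈ -196.41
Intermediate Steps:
u = -2708/903 (u = -3 + 1/903 = -2708/903 ≈ -2.9989)
D(g) = 531867/2708 (D(g) = -589/(-2708/903) = -589*(-903/2708) = 531867/2708)
-D((57 - 248)*((47/(-91) - 16/30) + 500)) = -1*531867/2708 = -531867/2708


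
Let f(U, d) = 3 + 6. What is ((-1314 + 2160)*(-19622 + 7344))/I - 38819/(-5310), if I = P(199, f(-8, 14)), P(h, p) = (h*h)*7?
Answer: -6342152821/210281310 ≈ -30.160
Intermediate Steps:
f(U, d) = 9
P(h, p) = 7*h² (P(h, p) = h²*7 = 7*h²)
I = 277207 (I = 7*199² = 7*39601 = 277207)
((-1314 + 2160)*(-19622 + 7344))/I - 38819/(-5310) = ((-1314 + 2160)*(-19622 + 7344))/277207 - 38819/(-5310) = (846*(-12278))*(1/277207) - 38819*(-1/5310) = -10387188*1/277207 + 38819/5310 = -1483884/39601 + 38819/5310 = -6342152821/210281310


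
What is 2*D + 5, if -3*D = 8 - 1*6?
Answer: 11/3 ≈ 3.6667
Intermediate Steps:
D = -⅔ (D = -(8 - 1*6)/3 = -(8 - 6)/3 = -⅓*2 = -⅔ ≈ -0.66667)
2*D + 5 = 2*(-⅔) + 5 = -4/3 + 5 = 11/3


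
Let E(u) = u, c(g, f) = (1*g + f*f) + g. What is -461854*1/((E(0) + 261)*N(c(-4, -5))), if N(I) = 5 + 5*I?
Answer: -7963/405 ≈ -19.662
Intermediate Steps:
c(g, f) = f² + 2*g (c(g, f) = (g + f²) + g = f² + 2*g)
-461854*1/((E(0) + 261)*N(c(-4, -5))) = -461854*1/((0 + 261)*(5 + 5*((-5)² + 2*(-4)))) = -461854*1/(261*(5 + 5*(25 - 8))) = -461854*1/(261*(5 + 5*17)) = -461854*1/(261*(5 + 85)) = -461854/(261*90) = -461854/23490 = -461854*1/23490 = -7963/405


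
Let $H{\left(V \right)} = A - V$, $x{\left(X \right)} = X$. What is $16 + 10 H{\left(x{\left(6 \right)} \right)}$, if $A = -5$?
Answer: $-94$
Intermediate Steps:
$H{\left(V \right)} = -5 - V$
$16 + 10 H{\left(x{\left(6 \right)} \right)} = 16 + 10 \left(-5 - 6\right) = 16 + 10 \left(-11\right) = 16 - 110 = -94$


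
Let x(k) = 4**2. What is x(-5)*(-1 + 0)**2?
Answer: 16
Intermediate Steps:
x(k) = 16
x(-5)*(-1 + 0)**2 = 16*(-1 + 0)**2 = 16*(-1)**2 = 16*1 = 16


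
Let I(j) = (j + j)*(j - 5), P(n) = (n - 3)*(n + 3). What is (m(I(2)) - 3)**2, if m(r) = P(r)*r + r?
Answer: 2673225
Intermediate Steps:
P(n) = (-3 + n)*(3 + n)
I(j) = 2*j*(-5 + j) (I(j) = (2*j)*(-5 + j) = 2*j*(-5 + j))
m(r) = r + r*(-9 + r**2) (m(r) = (-9 + r**2)*r + r = r*(-9 + r**2) + r = r + r*(-9 + r**2))
(m(I(2)) - 3)**2 = ((2*2*(-5 + 2))*(-8 + (2*2*(-5 + 2))**2) - 3)**2 = ((2*2*(-3))*(-8 + (2*2*(-3))**2) - 3)**2 = (-12*(-8 + (-12)**2) - 3)**2 = (-12*(-8 + 144) - 3)**2 = (-12*136 - 3)**2 = (-1632 - 3)**2 = (-1635)**2 = 2673225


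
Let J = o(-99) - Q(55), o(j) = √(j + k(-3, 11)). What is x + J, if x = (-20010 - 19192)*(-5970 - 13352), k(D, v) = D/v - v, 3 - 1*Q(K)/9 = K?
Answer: 757461512 + I*√13343/11 ≈ 7.5746e+8 + 10.501*I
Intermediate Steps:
Q(K) = 27 - 9*K
k(D, v) = -v + D/v
o(j) = √(-124/11 + j) (o(j) = √(j + (-1*11 - 3/11)) = √(j + (-11 - 3*1/11)) = √(j + (-11 - 3/11)) = √(j - 124/11) = √(-124/11 + j))
x = 757461044 (x = -39202*(-19322) = 757461044)
J = 468 + I*√13343/11 (J = √(-1364 + 121*(-99))/11 - (27 - 9*55) = √(-1364 - 11979)/11 - (27 - 495) = √(-13343)/11 - 1*(-468) = (I*√13343)/11 + 468 = I*√13343/11 + 468 = 468 + I*√13343/11 ≈ 468.0 + 10.501*I)
x + J = 757461044 + (468 + I*√13343/11) = 757461512 + I*√13343/11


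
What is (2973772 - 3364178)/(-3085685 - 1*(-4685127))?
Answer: -195203/799721 ≈ -0.24409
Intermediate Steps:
(2973772 - 3364178)/(-3085685 - 1*(-4685127)) = -390406/(-3085685 + 4685127) = -390406/1599442 = -390406*1/1599442 = -195203/799721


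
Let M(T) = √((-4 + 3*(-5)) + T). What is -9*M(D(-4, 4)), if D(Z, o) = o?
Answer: -9*I*√15 ≈ -34.857*I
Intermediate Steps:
M(T) = √(-19 + T) (M(T) = √((-4 - 15) + T) = √(-19 + T))
-9*M(D(-4, 4)) = -9*√(-19 + 4) = -9*I*√15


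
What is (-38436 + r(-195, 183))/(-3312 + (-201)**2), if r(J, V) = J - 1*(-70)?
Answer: -38561/37089 ≈ -1.0397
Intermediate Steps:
r(J, V) = 70 + J (r(J, V) = J + 70 = 70 + J)
(-38436 + r(-195, 183))/(-3312 + (-201)**2) = (-38436 + (70 - 195))/(-3312 + (-201)**2) = (-38436 - 125)/(-3312 + 40401) = -38561/37089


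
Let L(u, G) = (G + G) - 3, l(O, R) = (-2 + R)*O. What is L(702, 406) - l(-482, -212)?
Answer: -102339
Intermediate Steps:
l(O, R) = O*(-2 + R)
L(u, G) = -3 + 2*G (L(u, G) = 2*G - 3 = -3 + 2*G)
L(702, 406) - l(-482, -212) = (-3 + 2*406) - (-482)*(-2 - 212) = (-3 + 812) - (-482)*(-214) = 809 - 1*103148 = 809 - 103148 = -102339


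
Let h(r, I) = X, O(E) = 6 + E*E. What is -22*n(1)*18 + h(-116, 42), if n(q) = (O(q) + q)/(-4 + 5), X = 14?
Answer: -3154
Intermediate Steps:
O(E) = 6 + E²
h(r, I) = 14
n(q) = 6 + q + q² (n(q) = ((6 + q²) + q)/(-4 + 5) = (6 + q + q²)/1 = (6 + q + q²)*1 = 6 + q + q²)
-22*n(1)*18 + h(-116, 42) = -22*(6 + 1 + 1²)*18 + 14 = -22*(6 + 1 + 1)*18 + 14 = -22*8*18 + 14 = -176*18 + 14 = -3168 + 14 = -3154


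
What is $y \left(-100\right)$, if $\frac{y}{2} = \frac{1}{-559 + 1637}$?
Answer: $- \frac{100}{539} \approx -0.18553$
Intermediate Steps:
$y = \frac{1}{539}$ ($y = \frac{2}{-559 + 1637} = \frac{2}{1078} = 2 \cdot \frac{1}{1078} = \frac{1}{539} \approx 0.0018553$)
$y \left(-100\right) = \frac{1}{539} \left(-100\right) = - \frac{100}{539}$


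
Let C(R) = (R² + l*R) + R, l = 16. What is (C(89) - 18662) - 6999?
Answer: -16227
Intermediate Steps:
C(R) = R² + 17*R (C(R) = (R² + 16*R) + R = R² + 17*R)
(C(89) - 18662) - 6999 = (89*(17 + 89) - 18662) - 6999 = (89*106 - 18662) - 6999 = (9434 - 18662) - 6999 = -9228 - 6999 = -16227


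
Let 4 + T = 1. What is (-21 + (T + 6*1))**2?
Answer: 324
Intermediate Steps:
T = -3 (T = -4 + 1 = -3)
(-21 + (T + 6*1))**2 = (-21 + (-3 + 6*1))**2 = (-21 + (-3 + 6))**2 = (-21 + 3)**2 = (-18)**2 = 324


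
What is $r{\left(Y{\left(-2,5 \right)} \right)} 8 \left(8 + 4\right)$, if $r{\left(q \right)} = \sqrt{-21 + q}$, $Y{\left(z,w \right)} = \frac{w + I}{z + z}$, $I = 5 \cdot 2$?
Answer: $144 i \sqrt{11} \approx 477.59 i$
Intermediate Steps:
$I = 10$
$Y{\left(z,w \right)} = \frac{10 + w}{2 z}$ ($Y{\left(z,w \right)} = \frac{w + 10}{z + z} = \frac{10 + w}{2 z}$)
$r{\left(Y{\left(-2,5 \right)} \right)} 8 \left(8 + 4\right) = \sqrt{-21 + \frac{10 + 5}{2 \left(-2\right)}} 8 \left(8 + 4\right) = \sqrt{-21 + \frac{1}{2} \left(- \frac{1}{2}\right) 15} \cdot 8 \cdot 12 = \sqrt{-21 - \frac{15}{4}} \cdot 96 = \sqrt{- \frac{99}{4}} \cdot 96 = \frac{3 i \sqrt{11}}{2} \cdot 96 = 144 i \sqrt{11}$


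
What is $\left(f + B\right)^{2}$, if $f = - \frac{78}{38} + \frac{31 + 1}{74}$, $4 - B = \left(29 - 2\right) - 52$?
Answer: $\frac{370485504}{494209} \approx 749.65$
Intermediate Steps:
$B = 29$ ($B = 4 - \left(\left(29 - 2\right) - 52\right) = 4 - \left(27 - 52\right) = 4 - -25 = 4 + 25 = 29$)
$f = - \frac{1139}{703}$ ($f = \left(-78\right) \frac{1}{38} + 32 \cdot \frac{1}{74} = - \frac{39}{19} + \frac{16}{37} = - \frac{1139}{703} \approx -1.6202$)
$\left(f + B\right)^{2} = \left(- \frac{1139}{703} + 29\right)^{2} = \left(\frac{19248}{703}\right)^{2} = \frac{370485504}{494209}$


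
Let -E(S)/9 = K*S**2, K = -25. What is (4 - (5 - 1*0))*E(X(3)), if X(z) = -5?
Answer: -5625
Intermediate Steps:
E(S) = 225*S**2 (E(S) = -(-225)*S**2 = 225*S**2)
(4 - (5 - 1*0))*E(X(3)) = (4 - (5 - 1*0))*(225*(-5)**2) = (4 - (5 + 0))*(225*25) = (4 - 1*5)*5625 = (4 - 5)*5625 = -1*5625 = -5625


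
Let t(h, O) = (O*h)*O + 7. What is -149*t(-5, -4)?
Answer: 10877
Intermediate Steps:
t(h, O) = 7 + h*O² (t(h, O) = h*O² + 7 = 7 + h*O²)
-149*t(-5, -4) = -149*(7 - 5*(-4)²) = -149*(7 - 5*16) = -149*(7 - 80) = -149*(-73) = 10877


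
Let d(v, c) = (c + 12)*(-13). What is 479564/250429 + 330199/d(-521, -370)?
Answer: 84923296227/1165496566 ≈ 72.865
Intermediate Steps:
d(v, c) = -156 - 13*c (d(v, c) = (12 + c)*(-13) = -156 - 13*c)
479564/250429 + 330199/d(-521, -370) = 479564/250429 + 330199/(-156 - 13*(-370)) = 479564*(1/250429) + 330199/(-156 + 4810) = 479564/250429 + 330199/4654 = 84923296227/1165496566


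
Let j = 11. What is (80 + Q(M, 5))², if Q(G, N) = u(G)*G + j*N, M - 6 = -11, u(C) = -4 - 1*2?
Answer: 27225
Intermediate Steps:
u(C) = -6 (u(C) = -4 - 2 = -6)
M = -5 (M = 6 - 11 = -5)
Q(G, N) = -6*G + 11*N
(80 + Q(M, 5))² = (80 + (-6*(-5) + 11*5))² = (80 + (30 + 55))² = (80 + 85)² = 165² = 27225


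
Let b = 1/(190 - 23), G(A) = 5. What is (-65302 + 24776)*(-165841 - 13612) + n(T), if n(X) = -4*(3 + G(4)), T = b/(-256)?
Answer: 7272512246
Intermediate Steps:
b = 1/167 ≈ 0.0059880
T = -1/42752 (T = (1/167)/(-256) = (1/167)*(-1/256) = -1/42752 ≈ -2.3391e-5)
n(X) = -32 (n(X) = -4*(3 + 5) = -4*8 = -32)
(-65302 + 24776)*(-165841 - 13612) + n(T) = (-65302 + 24776)*(-165841 - 13612) - 32 = -40526*(-179453) - 32 = 7272512278 - 32 = 7272512246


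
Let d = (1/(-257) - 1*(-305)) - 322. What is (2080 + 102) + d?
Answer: 556404/257 ≈ 2165.0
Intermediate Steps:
d = -4370/257 (d = (-1/257 + 305) - 322 = 78384/257 - 322 = -4370/257 ≈ -17.004)
(2080 + 102) + d = (2080 + 102) - 4370/257 = 2182 - 4370/257 = 556404/257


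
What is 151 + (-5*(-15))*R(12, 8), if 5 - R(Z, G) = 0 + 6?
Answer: 76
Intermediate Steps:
R(Z, G) = -1 (R(Z, G) = 5 - (0 + 6) = 5 - 1*6 = 5 - 6 = -1)
151 + (-5*(-15))*R(12, 8) = 151 - 5*(-15)*(-1) = 151 + 75*(-1) = 151 - 75 = 76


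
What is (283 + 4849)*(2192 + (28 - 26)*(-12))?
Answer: 11126176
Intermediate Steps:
(283 + 4849)*(2192 + (28 - 26)*(-12)) = 5132*(2192 + 2*(-12)) = 5132*(2192 - 24) = 5132*2168 = 11126176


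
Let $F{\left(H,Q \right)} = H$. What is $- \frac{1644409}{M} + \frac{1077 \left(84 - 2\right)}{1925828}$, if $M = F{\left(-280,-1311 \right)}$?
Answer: $\frac{791718405893}{134807960} \approx 5872.9$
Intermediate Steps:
$M = -280$
$- \frac{1644409}{M} + \frac{1077 \left(84 - 2\right)}{1925828} = - \frac{1644409}{-280} + \frac{1077 \left(84 - 2\right)}{1925828} = \left(-1644409\right) \left(- \frac{1}{280}\right) + 1077 \cdot 82 \cdot \frac{1}{1925828} = \frac{1644409}{280} + 88314 \cdot \frac{1}{1925828} = \frac{1644409}{280} + \frac{44157}{962914} = \frac{791718405893}{134807960}$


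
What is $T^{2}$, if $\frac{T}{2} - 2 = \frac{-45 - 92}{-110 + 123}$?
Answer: $\frac{49284}{169} \approx 291.62$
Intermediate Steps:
$T = - \frac{222}{13}$ ($T = 4 + 2 \frac{-45 - 92}{-110 + 123} = 4 + 2 \frac{-45 - 92}{13} = 4 + 2 \left(-45 - 92\right) \frac{1}{13} = 4 + 2 \left(\left(-137\right) \frac{1}{13}\right) = 4 + 2 \left(- \frac{137}{13}\right) = 4 - \frac{274}{13} = - \frac{222}{13} \approx -17.077$)
$T^{2} = \left(- \frac{222}{13}\right)^{2} = \frac{49284}{169}$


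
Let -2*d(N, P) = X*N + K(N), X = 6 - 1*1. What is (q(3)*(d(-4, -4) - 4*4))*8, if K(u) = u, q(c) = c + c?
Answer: -192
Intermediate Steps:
q(c) = 2*c
X = 5 (X = 6 - 1 = 5)
d(N, P) = -3*N (d(N, P) = -(5*N + N)/2 = -3*N)
(q(3)*(d(-4, -4) - 4*4))*8 = ((2*3)*(-3*(-4) - 4*4))*8 = (6*(12 - 16))*8 = (6*(-4))*8 = -24*8 = -192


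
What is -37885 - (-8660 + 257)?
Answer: -29482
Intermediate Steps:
-37885 - (-8660 + 257) = -37885 - 1*(-8403) = -37885 + 8403 = -29482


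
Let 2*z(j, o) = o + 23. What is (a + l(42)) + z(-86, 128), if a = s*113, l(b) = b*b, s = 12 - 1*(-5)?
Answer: 7521/2 ≈ 3760.5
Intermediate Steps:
s = 17 (s = 12 + 5 = 17)
l(b) = b²
a = 1921 (a = 17*113 = 1921)
z(j, o) = 23/2 + o/2 (z(j, o) = (o + 23)/2 = (23 + o)/2 = 23/2 + o/2)
(a + l(42)) + z(-86, 128) = (1921 + 42²) + (23/2 + (½)*128) = (1921 + 1764) + (23/2 + 64) = 3685 + 151/2 = 7521/2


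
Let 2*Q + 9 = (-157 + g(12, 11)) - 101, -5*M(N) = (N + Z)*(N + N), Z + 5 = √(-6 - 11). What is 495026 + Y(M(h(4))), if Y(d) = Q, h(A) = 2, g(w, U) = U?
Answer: 494898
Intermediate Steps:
Z = -5 + I*√17 (Z = -5 + √(-6 - 11) = -5 + √(-17) = -5 + I*√17 ≈ -5.0 + 4.1231*I)
M(N) = -2*N*(-5 + N + I*√17)/5 (M(N) = -(N + (-5 + I*√17))*(N + N)/5 = -(-5 + N + I*√17)*2*N/5 = -2*N*(-5 + N + I*√17)/5)
Q = -128 (Q = -9/2 + ((-157 + 11) - 101)/2 = -9/2 + (-146 - 101)/2 = -9/2 + (½)*(-247) = -9/2 - 247/2 = -128)
Y(d) = -128
495026 + Y(M(h(4))) = 495026 - 128 = 494898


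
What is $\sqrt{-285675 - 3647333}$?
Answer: $4 i \sqrt{245813} \approx 1983.2 i$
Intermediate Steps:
$\sqrt{-285675 - 3647333} = \sqrt{-3933008} = 4 i \sqrt{245813}$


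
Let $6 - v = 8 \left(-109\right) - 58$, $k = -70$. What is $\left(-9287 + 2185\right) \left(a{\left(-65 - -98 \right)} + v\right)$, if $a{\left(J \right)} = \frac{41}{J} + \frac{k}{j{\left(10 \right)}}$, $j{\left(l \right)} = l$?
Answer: $- \frac{218017196}{33} \approx -6.6066 \cdot 10^{6}$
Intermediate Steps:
$a{\left(J \right)} = -7 + \frac{41}{J}$ ($a{\left(J \right)} = \frac{41}{J} - \frac{70}{10} = \frac{41}{J} - 7 = -7 + \frac{41}{J}$)
$v = 936$ ($v = 6 - \left(8 \left(-109\right) - 58\right) = 6 - \left(-872 - 58\right) = 6 - -930 = 6 + 930 = 936$)
$\left(-9287 + 2185\right) \left(a{\left(-65 - -98 \right)} + v\right) = \left(-9287 + 2185\right) \left(\left(-7 + \frac{41}{-65 - -98}\right) + 936\right) = - 7102 \left(\left(-7 + \frac{41}{-65 + 98}\right) + 936\right) = - 7102 \left(\left(-7 + \frac{41}{33}\right) + 936\right) = - 7102 \left(- \frac{190}{33} + 936\right) = \left(-7102\right) \frac{30698}{33} = - \frac{218017196}{33}$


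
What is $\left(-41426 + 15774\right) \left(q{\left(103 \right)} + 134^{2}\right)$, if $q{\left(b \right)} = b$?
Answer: $-463249468$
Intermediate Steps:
$\left(-41426 + 15774\right) \left(q{\left(103 \right)} + 134^{2}\right) = \left(-41426 + 15774\right) \left(103 + 134^{2}\right) = - 25652 \left(103 + 17956\right) = \left(-25652\right) 18059 = -463249468$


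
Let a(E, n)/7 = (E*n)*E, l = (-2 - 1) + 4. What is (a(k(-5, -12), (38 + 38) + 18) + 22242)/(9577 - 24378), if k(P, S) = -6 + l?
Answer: -38692/14801 ≈ -2.6141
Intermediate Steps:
l = 1 (l = -3 + 4 = 1)
k(P, S) = -5 (k(P, S) = -6 + 1 = -5)
a(E, n) = 7*n*E² (a(E, n) = 7*((E*n)*E) = 7*(n*E²) = 7*n*E²)
(a(k(-5, -12), (38 + 38) + 18) + 22242)/(9577 - 24378) = (7*((38 + 38) + 18)*(-5)² + 22242)/(9577 - 24378) = (7*(76 + 18)*25 + 22242)/(-14801) = (7*94*25 + 22242)*(-1/14801) = (16450 + 22242)*(-1/14801) = 38692*(-1/14801) = -38692/14801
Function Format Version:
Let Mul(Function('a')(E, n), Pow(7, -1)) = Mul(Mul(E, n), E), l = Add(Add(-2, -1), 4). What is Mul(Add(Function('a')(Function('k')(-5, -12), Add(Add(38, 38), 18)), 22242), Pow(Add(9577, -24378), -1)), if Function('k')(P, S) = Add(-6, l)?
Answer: Rational(-38692, 14801) ≈ -2.6141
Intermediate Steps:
l = 1 (l = Add(-3, 4) = 1)
Function('k')(P, S) = -5 (Function('k')(P, S) = Add(-6, 1) = -5)
Function('a')(E, n) = Mul(7, n, Pow(E, 2)) (Function('a')(E, n) = Mul(7, Mul(Mul(E, n), E)) = Mul(7, Mul(n, Pow(E, 2))) = Mul(7, n, Pow(E, 2)))
Mul(Add(Function('a')(Function('k')(-5, -12), Add(Add(38, 38), 18)), 22242), Pow(Add(9577, -24378), -1)) = Mul(Add(Mul(7, Add(Add(38, 38), 18), Pow(-5, 2)), 22242), Pow(Add(9577, -24378), -1)) = Mul(Add(Mul(7, Add(76, 18), 25), 22242), Pow(-14801, -1)) = Mul(Add(Mul(7, 94, 25), 22242), Rational(-1, 14801)) = Mul(Add(16450, 22242), Rational(-1, 14801)) = Mul(38692, Rational(-1, 14801)) = Rational(-38692, 14801)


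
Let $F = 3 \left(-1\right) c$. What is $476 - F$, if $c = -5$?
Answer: $461$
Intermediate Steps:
$F = 15$ ($F = 3 \left(-1\right) \left(-5\right) = \left(-3\right) \left(-5\right) = 15$)
$476 - F = 476 - 15 = 461$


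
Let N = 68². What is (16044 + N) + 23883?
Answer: 44551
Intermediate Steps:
N = 4624
(16044 + N) + 23883 = (16044 + 4624) + 23883 = 20668 + 23883 = 44551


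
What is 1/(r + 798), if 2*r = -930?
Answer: 1/333 ≈ 0.0030030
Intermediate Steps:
r = -465 (r = (½)*(-930) = -465)
1/(r + 798) = 1/(-465 + 798) = 1/333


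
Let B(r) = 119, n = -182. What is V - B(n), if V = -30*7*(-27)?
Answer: 5551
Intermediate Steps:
V = 5670 (V = -210*(-27) = 5670)
V - B(n) = 5670 - 1*119 = 5670 - 119 = 5551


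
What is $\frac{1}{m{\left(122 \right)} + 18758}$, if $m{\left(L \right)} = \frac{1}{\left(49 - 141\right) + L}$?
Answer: $\frac{30}{562741} \approx 5.331 \cdot 10^{-5}$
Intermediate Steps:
$m{\left(L \right)} = \frac{1}{-92 + L}$
$\frac{1}{m{\left(122 \right)} + 18758} = \frac{1}{\frac{1}{-92 + 122} + 18758} = \frac{1}{\frac{1}{30} + 18758} = \frac{1}{\frac{562741}{30}} = \frac{30}{562741}$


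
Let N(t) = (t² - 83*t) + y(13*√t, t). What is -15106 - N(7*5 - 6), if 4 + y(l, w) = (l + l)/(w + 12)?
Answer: -13536 - 26*√29/41 ≈ -13539.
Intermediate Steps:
y(l, w) = -4 + 2*l/(12 + w) (y(l, w) = -4 + (l + l)/(w + 12) = -4 + (2*l)/(12 + w) = -4 + 2*l/(12 + w))
N(t) = t² - 83*t + 2*(-24 - 2*t + 13*√t)/(12 + t) (N(t) = (t² - 83*t) + 2*(-24 + 13*√t - 2*t)/(12 + t) = (t² - 83*t) + 2*(-24 - 2*t + 13*√t)/(12 + t) = t² - 83*t + 2*(-24 - 2*t + 13*√t)/(12 + t))
-15106 - N(7*5 - 6) = -15106 - (-48 - 4*(7*5 - 6) + 26*√(7*5 - 6) + (7*5 - 6)*(-83 + (7*5 - 6))*(12 + (7*5 - 6)))/(12 + (7*5 - 6)) = -15106 - (-48 - 4*(35 - 6) + 26*√(35 - 6) + (35 - 6)*(-83 + (35 - 6))*(12 + (35 - 6)))/(12 + (35 - 6)) = -15106 - (-48 - 4*29 + 26*√29 + 29*(-83 + 29)*(12 + 29))/(12 + 29) = -15106 - (-48 - 116 + 26*√29 + 29*(-54)*41)/41 = -15106 - (-48 - 116 + 26*√29 - 64206)/41 = -15106 - (-64370 + 26*√29)/41 = -15106 - (-1570 + 26*√29/41) = -15106 + (1570 - 26*√29/41) = -13536 - 26*√29/41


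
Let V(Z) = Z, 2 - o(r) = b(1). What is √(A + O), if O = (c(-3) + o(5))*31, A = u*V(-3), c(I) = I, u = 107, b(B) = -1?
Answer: I*√321 ≈ 17.916*I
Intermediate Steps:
o(r) = 3 (o(r) = 2 - 1*(-1) = 2 + 1 = 3)
A = -321 (A = 107*(-3) = -321)
O = 0 (O = (-3 + 3)*31 = 0*31 = 0)
√(A + O) = √(-321 + 0) = √(-321) = I*√321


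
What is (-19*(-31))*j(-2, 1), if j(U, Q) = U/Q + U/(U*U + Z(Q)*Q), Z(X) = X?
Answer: -7068/5 ≈ -1413.6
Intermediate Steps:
j(U, Q) = U/Q + U/(Q**2 + U**2) (j(U, Q) = U/Q + U/(U*U + Q*Q) = U/Q + U/(U**2 + Q**2) = U/Q + U/(Q**2 + U**2))
(-19*(-31))*j(-2, 1) = (-19*(-31))*(-2*(1 + 1**2 + (-2)**2)/(1*(1**2 + (-2)**2))) = 589*(-2*1*(1 + 1 + 4)/(1 + 4)) = 589*(-2*1*6/5) = 589*(-2*1*1/5*6) = 589*(-12/5) = -7068/5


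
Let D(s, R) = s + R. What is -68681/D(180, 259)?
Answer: -68681/439 ≈ -156.45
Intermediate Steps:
D(s, R) = R + s
-68681/D(180, 259) = -68681/(259 + 180) = -68681/439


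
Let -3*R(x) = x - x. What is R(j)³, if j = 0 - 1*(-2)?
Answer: 0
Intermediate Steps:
j = 2 (j = 0 + 2 = 2)
R(x) = 0 (R(x) = -(x - x)/3 = -⅓*0 = 0)
R(j)³ = 0³ = 0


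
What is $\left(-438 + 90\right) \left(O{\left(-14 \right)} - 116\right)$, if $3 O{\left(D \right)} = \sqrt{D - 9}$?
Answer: $40368 - 116 i \sqrt{23} \approx 40368.0 - 556.32 i$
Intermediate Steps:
$O{\left(D \right)} = \frac{\sqrt{-9 + D}}{3}$ ($O{\left(D \right)} = \frac{\sqrt{D - 9}}{3} = \frac{\sqrt{-9 + D}}{3}$)
$\left(-438 + 90\right) \left(O{\left(-14 \right)} - 116\right) = \left(-438 + 90\right) \left(\frac{\sqrt{-9 - 14}}{3} - 116\right) = - 348 \left(\frac{\sqrt{-23}}{3} - 116\right) = - 348 \left(\frac{i \sqrt{23}}{3} - 116\right) = - 348 \left(-116 + \frac{i \sqrt{23}}{3}\right) = 40368 - 116 i \sqrt{23}$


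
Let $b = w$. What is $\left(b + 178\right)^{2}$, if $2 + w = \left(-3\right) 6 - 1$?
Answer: $24649$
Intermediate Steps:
$w = -21$ ($w = -2 - 19 = -21$)
$b = -21$
$\left(b + 178\right)^{2} = \left(-21 + 178\right)^{2} = 157^{2} = 24649$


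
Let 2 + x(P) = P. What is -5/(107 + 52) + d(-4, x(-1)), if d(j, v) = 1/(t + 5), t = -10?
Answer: -184/795 ≈ -0.23145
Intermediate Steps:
x(P) = -2 + P
d(j, v) = -1/5 (d(j, v) = 1/(-10 + 5) = 1/(-5) = -1/5)
-5/(107 + 52) + d(-4, x(-1)) = -5/(107 + 52) - 1/5 = -5/159 - 1/5 = -184/795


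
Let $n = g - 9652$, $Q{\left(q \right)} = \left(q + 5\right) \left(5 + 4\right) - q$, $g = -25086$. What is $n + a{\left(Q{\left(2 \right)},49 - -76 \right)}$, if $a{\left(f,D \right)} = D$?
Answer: $-34613$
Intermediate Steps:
$Q{\left(q \right)} = 45 + 8 q$ ($Q{\left(q \right)} = \left(5 + q\right) 9 - q = \left(45 + 9 q\right) - q = 45 + 8 q$)
$n = -34738$ ($n = -25086 - 9652 = -34738$)
$n + a{\left(Q{\left(2 \right)},49 - -76 \right)} = -34738 + \left(49 - -76\right) = -34738 + \left(49 + 76\right) = -34738 + 125 = -34613$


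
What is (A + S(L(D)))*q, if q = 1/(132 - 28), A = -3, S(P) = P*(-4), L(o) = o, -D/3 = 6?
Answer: 69/104 ≈ 0.66346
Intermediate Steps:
D = -18 (D = -3*6 = -18)
S(P) = -4*P
q = 1/104 ≈ 0.0096154
(A + S(L(D)))*q = (-3 - 4*(-18))*(1/104) = (-3 + 72)*(1/104) = 69*(1/104) = 69/104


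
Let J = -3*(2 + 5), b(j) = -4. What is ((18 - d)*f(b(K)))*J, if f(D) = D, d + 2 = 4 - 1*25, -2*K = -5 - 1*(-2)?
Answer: 3444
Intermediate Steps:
K = 3/2 (K = -(-5 - 1*(-2))/2 = -(-5 + 2)/2 = -½*(-3) = 3/2 ≈ 1.5000)
d = -23 (d = -2 + (4 - 1*25) = -2 + (4 - 25) = -2 - 21 = -23)
J = -21 (J = -3*7 = -21)
((18 - d)*f(b(K)))*J = ((18 - 1*(-23))*(-4))*(-21) = ((18 + 23)*(-4))*(-21) = (41*(-4))*(-21) = -164*(-21) = 3444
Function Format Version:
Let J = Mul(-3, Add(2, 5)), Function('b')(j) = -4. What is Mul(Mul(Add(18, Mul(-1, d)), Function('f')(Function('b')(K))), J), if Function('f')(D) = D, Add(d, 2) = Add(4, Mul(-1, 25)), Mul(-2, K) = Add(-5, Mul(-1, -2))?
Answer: 3444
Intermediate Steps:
K = Rational(3, 2) (K = Mul(Rational(-1, 2), Add(-5, Mul(-1, -2))) = Mul(Rational(-1, 2), Add(-5, 2)) = Mul(Rational(-1, 2), -3) = Rational(3, 2) ≈ 1.5000)
d = -23 (d = Add(-2, Add(4, Mul(-1, 25))) = Add(-2, Add(4, -25)) = Add(-2, -21) = -23)
J = -21 (J = Mul(-3, 7) = -21)
Mul(Mul(Add(18, Mul(-1, d)), Function('f')(Function('b')(K))), J) = Mul(Mul(Add(18, Mul(-1, -23)), -4), -21) = Mul(Mul(Add(18, 23), -4), -21) = Mul(Mul(41, -4), -21) = Mul(-164, -21) = 3444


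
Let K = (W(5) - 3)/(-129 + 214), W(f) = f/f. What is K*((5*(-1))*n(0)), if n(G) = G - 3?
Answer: -6/17 ≈ -0.35294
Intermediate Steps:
W(f) = 1
n(G) = -3 + G
K = -2/85 (K = (1 - 3)/(-129 + 214) = -2/85 ≈ -0.023529)
K*((5*(-1))*n(0)) = -2*5*(-1)*(-3 + 0)/85 = -(-2)*(-3)/17 = -2/85*15 = -6/17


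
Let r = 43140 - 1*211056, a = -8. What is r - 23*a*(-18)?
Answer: -171228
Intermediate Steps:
r = -167916 (r = 43140 - 211056 = -167916)
r - 23*a*(-18) = -167916 - 23*(-8)*(-18) = -167916 + 184*(-18) = -167916 - 3312 = -171228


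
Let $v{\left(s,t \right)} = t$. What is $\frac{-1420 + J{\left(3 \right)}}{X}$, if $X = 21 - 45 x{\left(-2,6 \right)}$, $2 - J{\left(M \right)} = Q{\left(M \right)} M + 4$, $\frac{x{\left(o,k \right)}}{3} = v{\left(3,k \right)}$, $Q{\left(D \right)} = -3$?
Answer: $\frac{471}{263} \approx 1.7909$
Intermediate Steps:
$x{\left(o,k \right)} = 3 k$
$J{\left(M \right)} = -2 + 3 M$ ($J{\left(M \right)} = 2 - \left(- 3 M + 4\right) = 2 - \left(4 - 3 M\right) = 2 + \left(-4 + 3 M\right) = -2 + 3 M$)
$X = -789$ ($X = 21 - 45 \cdot 3 \cdot 6 = 21 - 810 = -789$)
$\frac{-1420 + J{\left(3 \right)}}{X} = \frac{-1420 + \left(-2 + 3 \cdot 3\right)}{-789} = \left(-1420 + \left(-2 + 9\right)\right) \left(- \frac{1}{789}\right) = \left(-1420 + 7\right) \left(- \frac{1}{789}\right) = \left(-1413\right) \left(- \frac{1}{789}\right) = \frac{471}{263}$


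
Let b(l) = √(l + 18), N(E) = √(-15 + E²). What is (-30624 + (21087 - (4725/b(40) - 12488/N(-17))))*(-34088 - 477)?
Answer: 329646405 - 215823860*√274/137 + 163319625*√58/58 ≈ 3.2501e+8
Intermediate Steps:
b(l) = √(18 + l)
(-30624 + (21087 - (4725/b(40) - 12488/N(-17))))*(-34088 - 477) = (-30624 + (21087 - (4725/(√(18 + 40)) - 12488/√(-15 + (-17)²))))*(-34088 - 477) = (-30624 + (21087 - (4725/(√58) - 12488/√(-15 + 289))))*(-34565) = (-30624 + (21087 - (4725*(√58/58) - 12488*√274/274)))*(-34565) = (-30624 + (21087 - (4725*√58/58 - 6244*√274/137)))*(-34565) = (-30624 + (21087 - (-6244*√274/137 + 4725*√58/58)))*(-34565) = (-30624 + (21087 + (-4725*√58/58 + 6244*√274/137)))*(-34565) = (-30624 + (21087 - 4725*√58/58 + 6244*√274/137))*(-34565) = (-9537 - 4725*√58/58 + 6244*√274/137)*(-34565) = 329646405 - 215823860*√274/137 + 163319625*√58/58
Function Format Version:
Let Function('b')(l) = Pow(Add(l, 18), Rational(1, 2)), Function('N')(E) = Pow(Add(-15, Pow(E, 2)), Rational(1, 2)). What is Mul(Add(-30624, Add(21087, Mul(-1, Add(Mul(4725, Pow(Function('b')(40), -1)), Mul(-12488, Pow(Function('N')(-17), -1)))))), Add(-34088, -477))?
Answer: Add(329646405, Mul(Rational(-215823860, 137), Pow(274, Rational(1, 2))), Mul(Rational(163319625, 58), Pow(58, Rational(1, 2)))) ≈ 3.2501e+8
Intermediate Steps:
Function('b')(l) = Pow(Add(18, l), Rational(1, 2))
Mul(Add(-30624, Add(21087, Mul(-1, Add(Mul(4725, Pow(Function('b')(40), -1)), Mul(-12488, Pow(Function('N')(-17), -1)))))), Add(-34088, -477)) = Mul(Add(-30624, Add(21087, Mul(-1, Add(Mul(4725, Pow(Pow(Add(18, 40), Rational(1, 2)), -1)), Mul(-12488, Pow(Pow(Add(-15, Pow(-17, 2)), Rational(1, 2)), -1)))))), Add(-34088, -477)) = Mul(Add(-30624, Add(21087, Mul(-1, Add(Mul(4725, Pow(Pow(58, Rational(1, 2)), -1)), Mul(-12488, Pow(Pow(Add(-15, 289), Rational(1, 2)), -1)))))), -34565) = Mul(Add(-30624, Add(21087, Mul(-1, Add(Mul(4725, Mul(Rational(1, 58), Pow(58, Rational(1, 2)))), Mul(-12488, Pow(Pow(274, Rational(1, 2)), -1)))))), -34565) = Mul(Add(-30624, Add(21087, Mul(-1, Add(Mul(Rational(4725, 58), Pow(58, Rational(1, 2))), Mul(-12488, Mul(Rational(1, 274), Pow(274, Rational(1, 2)))))))), -34565) = Mul(Add(-30624, Add(21087, Mul(-1, Add(Mul(Rational(4725, 58), Pow(58, Rational(1, 2))), Mul(Rational(-6244, 137), Pow(274, Rational(1, 2))))))), -34565) = Mul(Add(-30624, Add(21087, Mul(-1, Add(Mul(Rational(-6244, 137), Pow(274, Rational(1, 2))), Mul(Rational(4725, 58), Pow(58, Rational(1, 2))))))), -34565) = Mul(Add(-30624, Add(21087, Add(Mul(Rational(-4725, 58), Pow(58, Rational(1, 2))), Mul(Rational(6244, 137), Pow(274, Rational(1, 2)))))), -34565) = Mul(Add(-30624, Add(21087, Mul(Rational(-4725, 58), Pow(58, Rational(1, 2))), Mul(Rational(6244, 137), Pow(274, Rational(1, 2))))), -34565) = Mul(Add(-9537, Mul(Rational(-4725, 58), Pow(58, Rational(1, 2))), Mul(Rational(6244, 137), Pow(274, Rational(1, 2)))), -34565) = Add(329646405, Mul(Rational(-215823860, 137), Pow(274, Rational(1, 2))), Mul(Rational(163319625, 58), Pow(58, Rational(1, 2))))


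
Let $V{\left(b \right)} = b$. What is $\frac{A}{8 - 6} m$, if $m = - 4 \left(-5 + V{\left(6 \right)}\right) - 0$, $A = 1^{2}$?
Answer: $-2$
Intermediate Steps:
$A = 1$
$m = -4$ ($m = - 4 \left(-5 + 6\right) - 0 = \left(-4\right) 1 + 0 = -4 + 0 = -4$)
$\frac{A}{8 - 6} m = \frac{1}{8 - 6} \cdot 1 \left(-4\right) = \frac{1}{2} \cdot 1 \left(-4\right) = \frac{1}{2} \left(-4\right) = -2$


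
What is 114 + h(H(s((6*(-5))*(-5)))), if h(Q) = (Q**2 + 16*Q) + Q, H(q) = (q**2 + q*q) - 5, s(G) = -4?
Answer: 1302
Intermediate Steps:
H(q) = -5 + 2*q**2 (H(q) = (q**2 + q**2) - 5 = 2*q**2 - 5 = -5 + 2*q**2)
h(Q) = Q**2 + 17*Q
114 + h(H(s((6*(-5))*(-5)))) = 114 + (-5 + 2*(-4)**2)*(17 + (-5 + 2*(-4)**2)) = 114 + (-5 + 2*16)*(17 + (-5 + 2*16)) = 114 + (-5 + 32)*(17 + (-5 + 32)) = 114 + 27*(17 + 27) = 114 + 27*44 = 114 + 1188 = 1302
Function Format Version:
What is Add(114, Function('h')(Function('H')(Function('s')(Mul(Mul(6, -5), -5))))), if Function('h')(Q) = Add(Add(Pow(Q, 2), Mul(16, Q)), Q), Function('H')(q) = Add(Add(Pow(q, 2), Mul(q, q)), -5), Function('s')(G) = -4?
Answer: 1302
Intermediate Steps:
Function('H')(q) = Add(-5, Mul(2, Pow(q, 2))) (Function('H')(q) = Add(Add(Pow(q, 2), Pow(q, 2)), -5) = Add(Mul(2, Pow(q, 2)), -5) = Add(-5, Mul(2, Pow(q, 2))))
Function('h')(Q) = Add(Pow(Q, 2), Mul(17, Q))
Add(114, Function('h')(Function('H')(Function('s')(Mul(Mul(6, -5), -5))))) = Add(114, Mul(Add(-5, Mul(2, Pow(-4, 2))), Add(17, Add(-5, Mul(2, Pow(-4, 2)))))) = Add(114, Mul(Add(-5, Mul(2, 16)), Add(17, Add(-5, Mul(2, 16))))) = Add(114, Mul(Add(-5, 32), Add(17, Add(-5, 32)))) = Add(114, Mul(27, Add(17, 27))) = Add(114, Mul(27, 44)) = Add(114, 1188) = 1302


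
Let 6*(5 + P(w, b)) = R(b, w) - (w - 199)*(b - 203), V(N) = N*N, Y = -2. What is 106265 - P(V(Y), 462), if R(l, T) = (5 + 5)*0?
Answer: 195705/2 ≈ 97853.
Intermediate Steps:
V(N) = N²
R(l, T) = 0 (R(l, T) = 10*0 = 0)
P(w, b) = -5 - (-203 + b)*(-199 + w)/6 (P(w, b) = -5 + (0 - (w - 199)*(b - 203))/6 = -5 + (0 - (-199 + w)*(-203 + b))/6 = -5 + (0 - (-203 + b)*(-199 + w))/6 = -5 + (-(-203 + b)*(-199 + w))/6 = -5 - (-203 + b)*(-199 + w)/6)
106265 - P(V(Y), 462) = 106265 - (-40427/6 + (199/6)*462 + (203/6)*(-2)² - ⅙*462*(-2)²) = 106265 - (-40427/6 + 15323 + (203/6)*4 - ⅙*462*4) = 106265 - (-40427/6 + 15323 + 406/3 - 308) = 106265 - 1*16825/2 = 106265 - 16825/2 = 195705/2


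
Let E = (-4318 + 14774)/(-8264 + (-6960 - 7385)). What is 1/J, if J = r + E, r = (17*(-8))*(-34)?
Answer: 22609/104533560 ≈ 0.00021628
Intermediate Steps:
r = 4624 (r = -136*(-34) = 4624)
E = -10456/22609 (E = 10456/(-8264 - 14345) = 10456/(-22609) = 10456*(-1/22609) = -10456/22609 ≈ -0.46247)
J = 104533560/22609 (J = 4624 - 10456/22609 = 104533560/22609 ≈ 4623.5)
1/J = 1/(104533560/22609) = 22609/104533560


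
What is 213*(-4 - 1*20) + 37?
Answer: -5075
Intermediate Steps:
213*(-4 - 1*20) + 37 = 213*(-4 - 20) + 37 = 213*(-24) + 37 = -5112 + 37 = -5075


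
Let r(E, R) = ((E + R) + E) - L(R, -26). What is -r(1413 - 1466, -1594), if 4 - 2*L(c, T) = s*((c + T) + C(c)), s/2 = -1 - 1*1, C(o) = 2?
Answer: -1534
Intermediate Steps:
s = -4 (s = 2*(-1 - 1*1) = 2*(-1 - 1) = 2*(-2) = -4)
L(c, T) = 6 + 2*T + 2*c (L(c, T) = 2 - (-2)*((c + T) + 2) = 2 - (-2)*((T + c) + 2) = 2 - (-2)*(2 + T + c) = 2 - (-8 - 4*T - 4*c)/2 = 2 + (4 + 2*T + 2*c) = 6 + 2*T + 2*c)
r(E, R) = 46 - R + 2*E (r(E, R) = ((E + R) + E) - (6 + 2*(-26) + 2*R) = (R + 2*E) - (6 - 52 + 2*R) = (R + 2*E) - (-46 + 2*R) = (R + 2*E) + (46 - 2*R) = 46 - R + 2*E)
-r(1413 - 1466, -1594) = -(46 - 1*(-1594) + 2*(1413 - 1466)) = -(46 + 1594 + 2*(-53)) = -(46 + 1594 - 106) = -1*1534 = -1534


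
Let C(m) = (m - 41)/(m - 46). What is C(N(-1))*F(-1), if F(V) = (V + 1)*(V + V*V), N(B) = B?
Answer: 0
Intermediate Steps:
F(V) = (1 + V)*(V + V**2)
C(m) = (-41 + m)/(-46 + m)
C(N(-1))*F(-1) = ((-41 - 1)/(-46 - 1))*(-(1 + (-1)**2 + 2*(-1))) = (-42/(-47))*(-(1 + 1 - 2)) = (-1/47*(-42))*(-1*0) = (42/47)*0 = 0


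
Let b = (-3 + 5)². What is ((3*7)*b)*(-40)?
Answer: -3360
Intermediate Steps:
b = 4 (b = 2² = 4)
((3*7)*b)*(-40) = ((3*7)*4)*(-40) = (21*4)*(-40) = 84*(-40) = -3360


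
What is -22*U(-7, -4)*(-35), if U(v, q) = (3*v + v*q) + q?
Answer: 2310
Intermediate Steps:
U(v, q) = q + 3*v + q*v (U(v, q) = (3*v + q*v) + q = q + 3*v + q*v)
-22*U(-7, -4)*(-35) = -22*(-4 + 3*(-7) - 4*(-7))*(-35) = -22*(-4 - 21 + 28)*(-35) = -22*3*(-35) = -66*(-35) = 2310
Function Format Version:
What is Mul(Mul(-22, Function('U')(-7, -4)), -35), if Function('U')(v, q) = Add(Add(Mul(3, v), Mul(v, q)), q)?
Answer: 2310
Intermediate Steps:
Function('U')(v, q) = Add(q, Mul(3, v), Mul(q, v)) (Function('U')(v, q) = Add(Add(Mul(3, v), Mul(q, v)), q) = Add(q, Mul(3, v), Mul(q, v)))
Mul(Mul(-22, Function('U')(-7, -4)), -35) = Mul(Mul(-22, Add(-4, Mul(3, -7), Mul(-4, -7))), -35) = Mul(Mul(-22, Add(-4, -21, 28)), -35) = Mul(Mul(-22, 3), -35) = Mul(-66, -35) = 2310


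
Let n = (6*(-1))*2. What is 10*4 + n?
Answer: 28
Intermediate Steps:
n = -12 (n = -6*2 = -12)
10*4 + n = 10*4 - 12 = 40 - 12 = 28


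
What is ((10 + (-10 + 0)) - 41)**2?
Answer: 1681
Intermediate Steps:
((10 + (-10 + 0)) - 41)**2 = ((10 - 10) - 41)**2 = (0 - 41)**2 = (-41)**2 = 1681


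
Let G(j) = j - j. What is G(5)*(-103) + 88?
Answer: 88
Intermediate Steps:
G(j) = 0
G(5)*(-103) + 88 = 0*(-103) + 88 = 0 + 88 = 88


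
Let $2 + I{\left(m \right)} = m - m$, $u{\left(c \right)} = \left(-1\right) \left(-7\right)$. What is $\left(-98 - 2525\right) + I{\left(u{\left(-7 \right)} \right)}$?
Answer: $-2625$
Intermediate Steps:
$u{\left(c \right)} = 7$
$I{\left(m \right)} = -2$ ($I{\left(m \right)} = -2 + \left(m - m\right) = -2 + 0 = -2$)
$\left(-98 - 2525\right) + I{\left(u{\left(-7 \right)} \right)} = \left(-98 - 2525\right) - 2 = -2623 - 2 = -2625$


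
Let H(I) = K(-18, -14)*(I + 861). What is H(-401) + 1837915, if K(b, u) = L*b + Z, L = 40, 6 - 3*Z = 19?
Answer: 4514165/3 ≈ 1.5047e+6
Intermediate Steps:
Z = -13/3 (Z = 2 - ⅓*19 = 2 - 19/3 = -13/3 ≈ -4.3333)
K(b, u) = -13/3 + 40*b (K(b, u) = 40*b - 13/3 = -13/3 + 40*b)
H(I) = -623651 - 2173*I/3 (H(I) = (-13/3 + 40*(-18))*(I + 861) = (-13/3 - 720)*(861 + I) = -2173*(861 + I)/3 = -623651 - 2173*I/3)
H(-401) + 1837915 = (-623651 - 2173/3*(-401)) + 1837915 = (-623651 + 871373/3) + 1837915 = -999580/3 + 1837915 = 4514165/3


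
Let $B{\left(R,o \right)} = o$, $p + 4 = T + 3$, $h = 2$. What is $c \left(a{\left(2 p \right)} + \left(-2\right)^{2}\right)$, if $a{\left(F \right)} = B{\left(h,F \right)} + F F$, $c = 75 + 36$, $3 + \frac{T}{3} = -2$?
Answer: $110556$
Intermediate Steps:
$T = -15$ ($T = -9 + 3 \left(-2\right) = -9 - 6 = -15$)
$p = -16$ ($p = -4 + \left(-15 + 3\right) = -4 - 12 = -16$)
$c = 111$
$a{\left(F \right)} = F + F^{2}$ ($a{\left(F \right)} = F + F F = F + F^{2}$)
$c \left(a{\left(2 p \right)} + \left(-2\right)^{2}\right) = 111 \left(2 \left(-16\right) \left(1 + 2 \left(-16\right)\right) + \left(-2\right)^{2}\right) = 111 \left(- 32 \left(1 - 32\right) + 4\right) = 111 \left(\left(-32\right) \left(-31\right) + 4\right) = 111 \left(992 + 4\right) = 111 \cdot 996 = 110556$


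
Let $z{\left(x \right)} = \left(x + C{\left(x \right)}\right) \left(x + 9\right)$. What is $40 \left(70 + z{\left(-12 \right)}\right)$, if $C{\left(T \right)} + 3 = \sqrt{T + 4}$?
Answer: $4600 - 240 i \sqrt{2} \approx 4600.0 - 339.41 i$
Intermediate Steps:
$C{\left(T \right)} = -3 + \sqrt{4 + T}$ ($C{\left(T \right)} = -3 + \sqrt{T + 4} = -3 + \sqrt{4 + T}$)
$z{\left(x \right)} = \left(9 + x\right) \left(-3 + x + \sqrt{4 + x}\right)$ ($z{\left(x \right)} = \left(x + \left(-3 + \sqrt{4 + x}\right)\right) \left(x + 9\right) = \left(-3 + x + \sqrt{4 + x}\right) \left(9 + x\right) = \left(9 + x\right) \left(-3 + x + \sqrt{4 + x}\right)$)
$40 \left(70 + z{\left(-12 \right)}\right) = 40 \left(70 + \left(-27 + \left(-12\right)^{2} + 6 \left(-12\right) + 9 \sqrt{4 - 12} - 12 \sqrt{4 - 12}\right)\right) = 40 \left(70 - \left(-45 + 6 i \sqrt{2}\right)\right) = 40 \left(70 + \left(45 - 6 i \sqrt{2}\right)\right) = 40 \left(115 - 6 i \sqrt{2}\right) = 4600 - 240 i \sqrt{2}$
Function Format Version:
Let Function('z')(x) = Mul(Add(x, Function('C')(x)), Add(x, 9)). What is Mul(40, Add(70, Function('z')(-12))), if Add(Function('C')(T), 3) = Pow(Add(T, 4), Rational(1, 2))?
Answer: Add(4600, Mul(-240, I, Pow(2, Rational(1, 2)))) ≈ Add(4600.0, Mul(-339.41, I))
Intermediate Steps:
Function('C')(T) = Add(-3, Pow(Add(4, T), Rational(1, 2))) (Function('C')(T) = Add(-3, Pow(Add(T, 4), Rational(1, 2))) = Add(-3, Pow(Add(4, T), Rational(1, 2))))
Function('z')(x) = Mul(Add(9, x), Add(-3, x, Pow(Add(4, x), Rational(1, 2)))) (Function('z')(x) = Mul(Add(x, Add(-3, Pow(Add(4, x), Rational(1, 2)))), Add(x, 9)) = Mul(Add(-3, x, Pow(Add(4, x), Rational(1, 2))), Add(9, x)) = Mul(Add(9, x), Add(-3, x, Pow(Add(4, x), Rational(1, 2)))))
Mul(40, Add(70, Function('z')(-12))) = Mul(40, Add(70, Add(-27, Pow(-12, 2), Mul(6, -12), Mul(9, Pow(Add(4, -12), Rational(1, 2))), Mul(-12, Pow(Add(4, -12), Rational(1, 2)))))) = Mul(40, Add(70, Add(-27, 144, -72, Mul(9, Pow(-8, Rational(1, 2))), Mul(-12, Pow(-8, Rational(1, 2)))))) = Mul(40, Add(70, Add(-27, 144, -72, Mul(9, Mul(2, I, Pow(2, Rational(1, 2)))), Mul(-12, Mul(2, I, Pow(2, Rational(1, 2))))))) = Mul(40, Add(70, Add(-27, 144, -72, Mul(18, I, Pow(2, Rational(1, 2))), Mul(-24, I, Pow(2, Rational(1, 2)))))) = Mul(40, Add(70, Add(45, Mul(-6, I, Pow(2, Rational(1, 2)))))) = Mul(40, Add(115, Mul(-6, I, Pow(2, Rational(1, 2))))) = Add(4600, Mul(-240, I, Pow(2, Rational(1, 2))))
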